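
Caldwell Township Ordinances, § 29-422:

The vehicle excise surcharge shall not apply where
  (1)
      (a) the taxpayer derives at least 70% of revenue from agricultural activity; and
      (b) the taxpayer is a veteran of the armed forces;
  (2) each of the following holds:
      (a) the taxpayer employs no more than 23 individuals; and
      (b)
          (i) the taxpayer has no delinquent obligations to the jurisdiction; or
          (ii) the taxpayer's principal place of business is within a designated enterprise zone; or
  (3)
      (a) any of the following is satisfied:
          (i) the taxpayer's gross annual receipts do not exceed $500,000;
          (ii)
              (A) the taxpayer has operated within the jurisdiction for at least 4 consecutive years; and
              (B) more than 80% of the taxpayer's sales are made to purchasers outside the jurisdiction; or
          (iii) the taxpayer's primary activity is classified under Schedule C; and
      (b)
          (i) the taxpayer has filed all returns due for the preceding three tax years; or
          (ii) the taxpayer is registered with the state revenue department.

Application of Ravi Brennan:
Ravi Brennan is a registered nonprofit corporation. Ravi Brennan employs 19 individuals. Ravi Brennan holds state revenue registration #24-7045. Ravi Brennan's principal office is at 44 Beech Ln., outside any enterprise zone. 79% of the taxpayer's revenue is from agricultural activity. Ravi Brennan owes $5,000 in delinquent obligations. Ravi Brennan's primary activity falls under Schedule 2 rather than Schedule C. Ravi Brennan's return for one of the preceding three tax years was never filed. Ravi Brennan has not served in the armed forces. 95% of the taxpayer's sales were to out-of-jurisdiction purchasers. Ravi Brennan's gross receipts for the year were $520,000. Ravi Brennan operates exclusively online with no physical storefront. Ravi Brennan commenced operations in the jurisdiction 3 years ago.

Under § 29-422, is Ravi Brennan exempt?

No — not exempt.

(a) ≥70% agricultural — holds.
(b) veteran — not satisfied.
So (1) is not satisfied (T AND F).
(a) ≤ 23 employees — satisfied.
(i) no delinquency — not satisfied.
(ii) in enterprise zone — not met.
(b) = F OR F = false.
(2) = T AND F = false.
(i) receipts ≤ $500,000 — not satisfied.
(A) ≥ 4 yrs in jurisdiction — not met.
(B) >80% out-of-jur. sales — holds.
So (ii) is not satisfied (F AND T).
(iii) Schedule C activity — not satisfied.
(a) = F OR F OR F = false.
(i) returns current — not satisfied.
(ii) state-registered — met.
(b): F OR T → true.
So (3) is not satisfied (F AND T).
Overall = F OR F OR F = false.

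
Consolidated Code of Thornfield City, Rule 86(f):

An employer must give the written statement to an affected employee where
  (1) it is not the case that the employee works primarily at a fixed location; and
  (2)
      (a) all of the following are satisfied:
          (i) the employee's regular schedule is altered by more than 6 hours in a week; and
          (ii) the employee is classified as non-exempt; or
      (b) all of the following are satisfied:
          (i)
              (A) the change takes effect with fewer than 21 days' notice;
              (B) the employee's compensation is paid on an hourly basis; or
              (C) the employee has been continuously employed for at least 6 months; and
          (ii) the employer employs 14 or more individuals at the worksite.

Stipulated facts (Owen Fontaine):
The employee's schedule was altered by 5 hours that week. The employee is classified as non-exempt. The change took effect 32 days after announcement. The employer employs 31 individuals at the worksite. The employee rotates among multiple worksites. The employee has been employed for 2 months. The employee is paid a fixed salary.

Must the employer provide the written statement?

No — not required.

(1) not (fixed location) — satisfied.
(i) schedule shift > 6h — not met.
(ii) non-exempt — met.
So (a) is not satisfied (F AND T).
(A) < 21 days' notice — not satisfied.
(B) hourly-paid — not satisfied.
(C) tenure ≥ 6 mo. — fails.
(i) = F OR F OR F = false.
(ii) ≥ 14 at site — satisfied.
So (b) is not satisfied (F AND T).
(2) = F OR F = false.
Overall = T AND F = false.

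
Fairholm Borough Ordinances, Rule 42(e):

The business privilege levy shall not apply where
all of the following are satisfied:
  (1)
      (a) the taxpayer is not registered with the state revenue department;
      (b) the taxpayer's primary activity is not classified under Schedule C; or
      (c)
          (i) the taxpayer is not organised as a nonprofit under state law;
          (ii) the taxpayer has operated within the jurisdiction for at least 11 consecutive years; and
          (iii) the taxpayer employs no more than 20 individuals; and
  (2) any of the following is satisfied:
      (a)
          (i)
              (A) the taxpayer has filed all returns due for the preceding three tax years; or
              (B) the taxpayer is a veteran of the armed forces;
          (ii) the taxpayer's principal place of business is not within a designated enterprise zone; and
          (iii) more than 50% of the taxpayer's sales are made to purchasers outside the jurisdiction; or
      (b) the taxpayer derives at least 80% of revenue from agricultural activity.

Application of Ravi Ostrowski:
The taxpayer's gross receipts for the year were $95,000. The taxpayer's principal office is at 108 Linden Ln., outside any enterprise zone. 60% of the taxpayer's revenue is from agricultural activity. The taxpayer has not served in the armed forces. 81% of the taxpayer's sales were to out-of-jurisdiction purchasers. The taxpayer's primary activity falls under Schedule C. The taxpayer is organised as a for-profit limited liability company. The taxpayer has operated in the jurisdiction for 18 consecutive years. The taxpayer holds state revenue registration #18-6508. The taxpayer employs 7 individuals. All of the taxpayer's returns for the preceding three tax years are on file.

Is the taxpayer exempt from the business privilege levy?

Yes — exempt.

(a) not (state-registered) — not satisfied.
(b) not (Schedule C activity) — not met.
(i) not (nonprofit) — holds.
(ii) ≥ 11 yrs in jurisdiction — met.
(iii) ≤ 20 employees — holds.
(c): T AND T AND T → true.
So (1) is satisfied (F OR F OR T).
(A) returns current — met.
(B) veteran — not met.
So (i) is satisfied (T OR F).
(ii) not (in enterprise zone) — holds.
(iii) >50% out-of-jur. sales — satisfied.
(a): T AND T AND T → true.
(b) ≥80% agricultural — not met.
(2) = T OR F = true.
Overall = T AND T = true.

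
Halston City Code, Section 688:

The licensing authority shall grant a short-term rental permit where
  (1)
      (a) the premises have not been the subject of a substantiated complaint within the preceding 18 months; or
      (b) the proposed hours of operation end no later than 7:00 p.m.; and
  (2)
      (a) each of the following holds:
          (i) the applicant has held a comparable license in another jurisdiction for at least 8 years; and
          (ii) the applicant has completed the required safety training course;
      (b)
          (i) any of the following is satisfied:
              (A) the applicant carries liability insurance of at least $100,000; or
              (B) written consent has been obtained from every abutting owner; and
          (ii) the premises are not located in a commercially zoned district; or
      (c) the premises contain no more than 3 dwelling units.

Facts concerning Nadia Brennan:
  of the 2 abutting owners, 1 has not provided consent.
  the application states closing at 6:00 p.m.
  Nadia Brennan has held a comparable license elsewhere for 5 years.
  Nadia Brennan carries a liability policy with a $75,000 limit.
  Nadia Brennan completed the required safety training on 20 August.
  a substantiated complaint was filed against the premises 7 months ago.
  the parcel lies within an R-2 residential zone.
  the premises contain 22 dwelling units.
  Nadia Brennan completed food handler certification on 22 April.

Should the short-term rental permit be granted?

No — denied.

(a) no complaint in 18 mo. — not met.
(b) closes by 7 p.m. — met.
(1): F OR T → true.
(i) prior license ≥ 8 yr — not met.
(ii) safety training — holds.
(a) = F AND T = false.
(A) insurance ≥ $100,000 — fails.
(B) all abutters consent — fails.
So (i) is not satisfied (F OR F).
(ii) not (commercially zoned) — met.
(b): F AND T → false.
(c) ≤ 3 units — fails.
(2): F OR F OR F → false.
So Overall is not satisfied (T AND F).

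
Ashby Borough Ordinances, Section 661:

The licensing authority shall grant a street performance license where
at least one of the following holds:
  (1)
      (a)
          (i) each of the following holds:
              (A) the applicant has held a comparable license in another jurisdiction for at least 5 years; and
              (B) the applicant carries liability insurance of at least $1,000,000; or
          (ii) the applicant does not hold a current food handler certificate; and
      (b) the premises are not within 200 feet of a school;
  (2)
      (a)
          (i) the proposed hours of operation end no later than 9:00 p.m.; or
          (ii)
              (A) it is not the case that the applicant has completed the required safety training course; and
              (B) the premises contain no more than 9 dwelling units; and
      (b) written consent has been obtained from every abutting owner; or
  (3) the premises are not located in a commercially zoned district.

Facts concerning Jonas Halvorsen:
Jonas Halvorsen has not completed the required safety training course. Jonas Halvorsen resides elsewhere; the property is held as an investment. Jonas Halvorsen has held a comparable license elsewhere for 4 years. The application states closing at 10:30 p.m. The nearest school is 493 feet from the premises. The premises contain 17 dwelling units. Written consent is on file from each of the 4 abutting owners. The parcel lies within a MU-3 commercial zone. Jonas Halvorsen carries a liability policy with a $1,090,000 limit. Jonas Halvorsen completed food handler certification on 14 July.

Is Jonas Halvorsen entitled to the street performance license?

No — denied.

(A) prior license ≥ 5 yr — not met.
(B) insurance ≥ $1,000,000 — met.
(i) = F AND T = false.
(ii) not (food handler cert.) — not met.
(a): F OR F → false.
(b) ≥200 ft from school — satisfied.
(1): F AND T → false.
(i) closes by 9 p.m. — not met.
(A) not (safety training) — satisfied.
(B) ≤ 9 units — not met.
(ii): T AND F → false.
(a) = F OR F = false.
(b) all abutters consent — met.
So (2) is not satisfied (F AND T).
(3) not (commercially zoned) — fails.
So Overall is not satisfied (F OR F OR F).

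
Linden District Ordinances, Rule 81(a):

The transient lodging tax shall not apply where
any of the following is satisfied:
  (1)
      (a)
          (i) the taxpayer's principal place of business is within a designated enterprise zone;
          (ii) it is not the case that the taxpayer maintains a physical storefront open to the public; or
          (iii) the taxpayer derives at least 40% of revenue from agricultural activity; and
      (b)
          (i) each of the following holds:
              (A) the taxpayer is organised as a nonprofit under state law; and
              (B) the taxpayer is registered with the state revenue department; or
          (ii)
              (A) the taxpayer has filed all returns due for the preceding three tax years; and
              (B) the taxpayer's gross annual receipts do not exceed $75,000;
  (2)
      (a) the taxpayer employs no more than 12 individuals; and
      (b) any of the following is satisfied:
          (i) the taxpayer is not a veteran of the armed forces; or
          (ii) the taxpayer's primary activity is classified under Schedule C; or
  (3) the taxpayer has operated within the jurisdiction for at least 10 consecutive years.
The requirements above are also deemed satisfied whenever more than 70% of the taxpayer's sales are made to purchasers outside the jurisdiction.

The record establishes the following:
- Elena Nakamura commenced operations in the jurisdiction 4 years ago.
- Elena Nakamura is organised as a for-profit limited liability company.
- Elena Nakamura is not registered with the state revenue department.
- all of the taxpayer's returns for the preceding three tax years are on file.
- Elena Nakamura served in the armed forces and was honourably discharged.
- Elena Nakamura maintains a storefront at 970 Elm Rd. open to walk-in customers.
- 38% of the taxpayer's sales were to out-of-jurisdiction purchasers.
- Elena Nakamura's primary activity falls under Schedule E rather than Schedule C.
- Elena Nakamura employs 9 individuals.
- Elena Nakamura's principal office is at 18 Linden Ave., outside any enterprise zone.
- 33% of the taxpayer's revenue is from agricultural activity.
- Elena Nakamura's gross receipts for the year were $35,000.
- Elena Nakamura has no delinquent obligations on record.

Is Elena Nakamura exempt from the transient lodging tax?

(i) in enterprise zone — not satisfied.
(ii) not (has storefront) — fails.
(iii) ≥40% agricultural — fails.
(a) = F OR F OR F = false.
(A) nonprofit — fails.
(B) state-registered — not satisfied.
(i) = F AND F = false.
(A) returns current — met.
(B) receipts ≤ $75,000 — satisfied.
(ii): T AND T → true.
(b) = F OR T = true.
So (1) is not satisfied (F AND T).
(a) ≤ 12 employees — satisfied.
(i) not (veteran) — not satisfied.
(ii) Schedule C activity — not satisfied.
(b): F OR F → false.
(2) = T AND F = false.
(3) ≥ 10 yrs in jurisdiction — not met.
Overall: F OR F OR F → false.
Exception (>70% out-of-jur. sales) — not satisfied.
Result: main false OR exception false → false.

No — not exempt.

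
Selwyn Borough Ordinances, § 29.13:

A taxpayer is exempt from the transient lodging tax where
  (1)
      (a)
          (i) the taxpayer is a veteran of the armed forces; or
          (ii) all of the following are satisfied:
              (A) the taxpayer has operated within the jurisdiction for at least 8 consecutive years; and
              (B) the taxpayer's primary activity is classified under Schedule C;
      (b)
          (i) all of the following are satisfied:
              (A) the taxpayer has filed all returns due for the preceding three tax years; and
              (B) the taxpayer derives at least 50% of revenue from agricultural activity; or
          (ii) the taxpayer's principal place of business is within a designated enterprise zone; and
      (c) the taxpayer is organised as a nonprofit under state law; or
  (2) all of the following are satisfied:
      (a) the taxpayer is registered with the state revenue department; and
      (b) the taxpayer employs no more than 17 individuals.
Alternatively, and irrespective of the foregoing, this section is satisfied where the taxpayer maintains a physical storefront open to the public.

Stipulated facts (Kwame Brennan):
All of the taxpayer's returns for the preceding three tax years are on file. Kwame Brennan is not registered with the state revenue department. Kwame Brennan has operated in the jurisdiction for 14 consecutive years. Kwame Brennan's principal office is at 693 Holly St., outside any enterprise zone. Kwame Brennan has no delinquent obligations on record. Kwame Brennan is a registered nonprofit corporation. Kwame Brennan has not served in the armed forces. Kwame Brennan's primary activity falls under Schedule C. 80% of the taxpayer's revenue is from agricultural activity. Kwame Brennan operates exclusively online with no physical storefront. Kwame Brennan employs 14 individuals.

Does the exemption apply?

(i) veteran — fails.
(A) ≥ 8 yrs in jurisdiction — met.
(B) Schedule C activity — satisfied.
(ii) = T AND T = true.
(a) = F OR T = true.
(A) returns current — satisfied.
(B) ≥50% agricultural — met.
So (i) is satisfied (T AND T).
(ii) in enterprise zone — fails.
(b): T OR F → true.
(c) nonprofit — holds.
So (1) is satisfied (T AND T AND T).
(a) state-registered — not satisfied.
(b) ≤ 17 employees — met.
So (2) is not satisfied (F AND T).
Overall: T OR F → true.
Exception (has storefront) — not satisfied.
Result: main true OR exception false → true.

Yes — exempt.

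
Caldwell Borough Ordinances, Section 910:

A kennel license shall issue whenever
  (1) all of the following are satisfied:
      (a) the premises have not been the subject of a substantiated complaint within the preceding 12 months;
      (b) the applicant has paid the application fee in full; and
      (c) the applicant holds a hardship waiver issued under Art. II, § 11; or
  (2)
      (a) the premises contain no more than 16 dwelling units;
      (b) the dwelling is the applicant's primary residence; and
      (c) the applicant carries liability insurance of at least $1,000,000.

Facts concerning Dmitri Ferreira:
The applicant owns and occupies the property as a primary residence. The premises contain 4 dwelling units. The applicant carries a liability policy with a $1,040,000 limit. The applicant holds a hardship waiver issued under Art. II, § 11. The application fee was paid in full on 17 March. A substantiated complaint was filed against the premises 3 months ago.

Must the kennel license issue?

(a) no complaint in 12 mo. — not satisfied.
(b) fee paid — met.
(c) hardship waiver — satisfied.
(1): F AND T AND T → false.
(a) ≤ 16 units — satisfied.
(b) primary residence — satisfied.
(c) insurance ≥ $1,000,000 — holds.
(2): T AND T AND T → true.
Overall: F OR T → true.

Yes — granted.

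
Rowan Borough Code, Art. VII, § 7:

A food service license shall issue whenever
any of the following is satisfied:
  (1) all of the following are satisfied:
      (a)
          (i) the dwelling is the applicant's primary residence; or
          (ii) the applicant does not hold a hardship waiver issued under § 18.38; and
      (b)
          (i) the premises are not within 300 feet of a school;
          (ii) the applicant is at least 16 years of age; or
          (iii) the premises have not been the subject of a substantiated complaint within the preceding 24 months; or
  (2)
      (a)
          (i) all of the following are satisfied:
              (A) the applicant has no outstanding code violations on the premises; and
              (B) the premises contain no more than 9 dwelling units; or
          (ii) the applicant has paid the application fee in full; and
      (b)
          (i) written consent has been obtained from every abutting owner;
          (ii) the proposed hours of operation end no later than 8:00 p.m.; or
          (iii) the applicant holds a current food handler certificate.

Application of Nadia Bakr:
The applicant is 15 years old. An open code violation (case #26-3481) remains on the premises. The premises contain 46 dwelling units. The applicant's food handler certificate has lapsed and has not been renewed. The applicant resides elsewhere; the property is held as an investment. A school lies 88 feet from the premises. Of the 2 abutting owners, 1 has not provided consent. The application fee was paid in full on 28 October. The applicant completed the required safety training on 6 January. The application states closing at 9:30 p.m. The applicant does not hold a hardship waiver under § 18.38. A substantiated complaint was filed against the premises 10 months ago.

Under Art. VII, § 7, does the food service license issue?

(i) primary residence — not met.
(ii) not (hardship waiver) — met.
(a): F OR T → true.
(i) ≥300 ft from school — not met.
(ii) age ≥ 16 — fails.
(iii) no complaint in 24 mo. — not met.
(b): F OR F OR F → false.
(1): T AND F → false.
(A) no code violations — fails.
(B) ≤ 9 units — not satisfied.
So (i) is not satisfied (F AND F).
(ii) fee paid — holds.
(a): F OR T → true.
(i) all abutters consent — not met.
(ii) closes by 8 p.m. — fails.
(iii) food handler cert. — not satisfied.
So (b) is not satisfied (F OR F OR F).
(2): T AND F → false.
So Overall is not satisfied (F OR F).

No — denied.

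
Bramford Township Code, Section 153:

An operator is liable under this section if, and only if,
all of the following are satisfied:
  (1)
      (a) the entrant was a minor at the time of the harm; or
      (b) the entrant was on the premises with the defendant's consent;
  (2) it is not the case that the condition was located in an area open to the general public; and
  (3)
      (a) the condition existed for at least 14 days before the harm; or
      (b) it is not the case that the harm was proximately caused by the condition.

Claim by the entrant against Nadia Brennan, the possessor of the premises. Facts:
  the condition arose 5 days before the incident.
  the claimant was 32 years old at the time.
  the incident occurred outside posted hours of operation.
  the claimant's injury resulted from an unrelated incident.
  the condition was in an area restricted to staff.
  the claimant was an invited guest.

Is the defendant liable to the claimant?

(a) entrant a minor — not satisfied.
(b) consent to enter — satisfied.
So (1) is satisfied (F OR T).
(2) not (public area) — holds.
(a) condition ≥14 days old — fails.
(b) not (proximate cause) — met.
(3): F OR T → true.
Overall = T AND T AND T = true.

Yes — liable.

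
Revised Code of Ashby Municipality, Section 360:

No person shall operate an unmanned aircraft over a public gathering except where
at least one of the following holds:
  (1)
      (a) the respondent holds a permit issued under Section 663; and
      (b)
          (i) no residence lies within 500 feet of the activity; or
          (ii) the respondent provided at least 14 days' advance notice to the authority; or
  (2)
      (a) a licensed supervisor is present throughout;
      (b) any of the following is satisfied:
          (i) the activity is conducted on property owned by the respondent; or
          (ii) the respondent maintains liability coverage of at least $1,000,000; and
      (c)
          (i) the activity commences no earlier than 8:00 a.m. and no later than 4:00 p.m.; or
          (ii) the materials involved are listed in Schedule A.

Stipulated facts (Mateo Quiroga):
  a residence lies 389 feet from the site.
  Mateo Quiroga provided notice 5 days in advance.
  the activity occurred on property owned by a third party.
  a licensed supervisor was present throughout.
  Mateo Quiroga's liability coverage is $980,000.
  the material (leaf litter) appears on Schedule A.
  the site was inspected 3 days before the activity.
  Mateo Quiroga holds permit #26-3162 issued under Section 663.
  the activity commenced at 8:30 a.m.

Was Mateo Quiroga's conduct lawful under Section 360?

No — unlawful.

(a) holds permit — met.
(i) no residence in 500 ft — not satisfied.
(ii) ≥14 days' notice — fails.
So (b) is not satisfied (F OR F).
(1) = T AND F = false.
(a) supervisor present — holds.
(i) own property — not satisfied.
(ii) coverage ≥ $1,000,000 — fails.
So (b) is not satisfied (F OR F).
(i) start within hours — satisfied.
(ii) Schedule A material — met.
(c) = T OR T = true.
(2): T AND F AND T → false.
Overall: F OR F → false.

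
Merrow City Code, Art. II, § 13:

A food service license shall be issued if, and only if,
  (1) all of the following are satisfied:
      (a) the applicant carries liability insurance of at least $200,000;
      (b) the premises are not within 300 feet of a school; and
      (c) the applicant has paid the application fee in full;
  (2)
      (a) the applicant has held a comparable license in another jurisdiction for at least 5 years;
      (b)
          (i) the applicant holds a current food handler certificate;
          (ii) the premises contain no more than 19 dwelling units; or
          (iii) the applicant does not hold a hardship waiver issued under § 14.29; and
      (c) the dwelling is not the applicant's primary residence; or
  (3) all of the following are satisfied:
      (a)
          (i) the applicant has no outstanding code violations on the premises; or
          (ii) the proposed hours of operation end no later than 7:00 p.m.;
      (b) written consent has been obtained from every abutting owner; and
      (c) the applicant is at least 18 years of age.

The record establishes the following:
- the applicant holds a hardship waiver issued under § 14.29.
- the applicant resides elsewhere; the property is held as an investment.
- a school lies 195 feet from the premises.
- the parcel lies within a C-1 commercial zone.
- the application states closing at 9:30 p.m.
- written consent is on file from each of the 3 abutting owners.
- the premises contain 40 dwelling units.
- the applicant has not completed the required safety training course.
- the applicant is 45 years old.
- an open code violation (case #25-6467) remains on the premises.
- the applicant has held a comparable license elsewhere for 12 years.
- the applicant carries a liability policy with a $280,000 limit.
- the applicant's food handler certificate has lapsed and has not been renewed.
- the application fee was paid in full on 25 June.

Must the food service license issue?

(a) insurance ≥ $200,000 — satisfied.
(b) ≥300 ft from school — not met.
(c) fee paid — satisfied.
(1): T AND F AND T → false.
(a) prior license ≥ 5 yr — met.
(i) food handler cert. — not met.
(ii) ≤ 19 units — not satisfied.
(iii) not (hardship waiver) — not satisfied.
(b) = F OR F OR F = false.
(c) not (primary residence) — holds.
So (2) is not satisfied (T AND F AND T).
(i) no code violations — not met.
(ii) closes by 7 p.m. — fails.
So (a) is not satisfied (F OR F).
(b) all abutters consent — satisfied.
(c) age ≥ 18 — satisfied.
So (3) is not satisfied (F AND T AND T).
Overall: F OR F OR F → false.

No — denied.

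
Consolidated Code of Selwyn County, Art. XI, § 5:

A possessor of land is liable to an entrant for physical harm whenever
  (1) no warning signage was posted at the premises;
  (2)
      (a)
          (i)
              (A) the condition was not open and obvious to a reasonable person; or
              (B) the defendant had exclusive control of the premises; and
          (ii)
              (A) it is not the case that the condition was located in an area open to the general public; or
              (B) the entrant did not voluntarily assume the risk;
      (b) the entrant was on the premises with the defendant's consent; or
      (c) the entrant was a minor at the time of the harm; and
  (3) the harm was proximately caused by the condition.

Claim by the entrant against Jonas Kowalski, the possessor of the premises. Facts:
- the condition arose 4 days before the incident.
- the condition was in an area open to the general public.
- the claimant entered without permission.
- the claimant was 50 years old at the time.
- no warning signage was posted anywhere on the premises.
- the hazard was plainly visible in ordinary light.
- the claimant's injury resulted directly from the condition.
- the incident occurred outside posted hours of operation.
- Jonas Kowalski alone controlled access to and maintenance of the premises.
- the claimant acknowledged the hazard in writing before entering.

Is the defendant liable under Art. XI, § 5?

(1) no signage posted — holds.
(A) not open/obvious — fails.
(B) exclusive control — met.
(i): F OR T → true.
(A) not (public area) — not satisfied.
(B) no assumed risk — not met.
(ii): F OR F → false.
(a): T AND F → false.
(b) consent to enter — fails.
(c) entrant a minor — not met.
(2) = F OR F OR F = false.
(3) proximate cause — met.
Overall: T AND F AND T → false.

No — not liable.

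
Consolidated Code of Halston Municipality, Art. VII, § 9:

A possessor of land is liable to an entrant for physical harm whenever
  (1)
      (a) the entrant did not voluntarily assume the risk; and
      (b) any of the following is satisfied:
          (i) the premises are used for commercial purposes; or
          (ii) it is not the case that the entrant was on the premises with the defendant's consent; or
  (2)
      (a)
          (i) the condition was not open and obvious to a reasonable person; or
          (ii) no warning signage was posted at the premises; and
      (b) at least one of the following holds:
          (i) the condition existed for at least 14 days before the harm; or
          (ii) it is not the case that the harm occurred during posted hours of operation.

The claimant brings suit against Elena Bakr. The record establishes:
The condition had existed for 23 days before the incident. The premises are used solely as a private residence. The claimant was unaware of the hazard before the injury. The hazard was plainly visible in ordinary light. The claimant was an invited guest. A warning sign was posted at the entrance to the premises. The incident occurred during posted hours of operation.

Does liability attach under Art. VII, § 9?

No — not liable.

(a) no assumed risk — holds.
(i) commercial use — fails.
(ii) not (consent to enter) — not met.
(b): F OR F → false.
So (1) is not satisfied (T AND F).
(i) not open/obvious — not met.
(ii) no signage posted — not met.
(a): F OR F → false.
(i) condition ≥14 days old — satisfied.
(ii) not (during posted hours) — not satisfied.
(b): T OR F → true.
So (2) is not satisfied (F AND T).
Overall: F OR F → false.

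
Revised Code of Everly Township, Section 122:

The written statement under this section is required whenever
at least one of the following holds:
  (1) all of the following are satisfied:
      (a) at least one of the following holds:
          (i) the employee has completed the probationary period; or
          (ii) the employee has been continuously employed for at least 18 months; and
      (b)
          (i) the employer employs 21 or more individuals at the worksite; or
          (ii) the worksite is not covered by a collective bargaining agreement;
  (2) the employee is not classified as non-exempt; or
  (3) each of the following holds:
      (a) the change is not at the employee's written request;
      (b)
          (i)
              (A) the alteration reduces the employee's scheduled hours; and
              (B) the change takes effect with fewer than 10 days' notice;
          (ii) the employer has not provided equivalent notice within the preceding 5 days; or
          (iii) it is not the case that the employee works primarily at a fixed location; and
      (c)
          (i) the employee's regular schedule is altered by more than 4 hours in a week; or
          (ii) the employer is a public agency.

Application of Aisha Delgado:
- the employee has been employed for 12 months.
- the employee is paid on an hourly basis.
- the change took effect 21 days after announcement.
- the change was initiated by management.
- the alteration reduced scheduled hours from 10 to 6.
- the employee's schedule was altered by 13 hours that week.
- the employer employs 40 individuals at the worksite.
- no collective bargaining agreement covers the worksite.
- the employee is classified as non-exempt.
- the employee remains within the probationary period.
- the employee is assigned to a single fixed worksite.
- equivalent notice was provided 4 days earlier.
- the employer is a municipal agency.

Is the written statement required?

(i) past probation — not met.
(ii) tenure ≥ 18 mo. — fails.
So (a) is not satisfied (F OR F).
(i) ≥ 21 at site — satisfied.
(ii) no CBA — holds.
So (b) is satisfied (T OR T).
(1): F AND T → false.
(2) not (non-exempt) — not met.
(a) not employee-requested — met.
(A) hours reduced — satisfied.
(B) < 10 days' notice — not satisfied.
(i) = T AND F = false.
(ii) no recent notice — fails.
(iii) not (fixed location) — not satisfied.
So (b) is not satisfied (F OR F OR F).
(i) schedule shift > 4h — met.
(ii) public agency — satisfied.
(c) = T OR T = true.
(3) = T AND F AND T = false.
Overall = F OR F OR F = false.

No — not required.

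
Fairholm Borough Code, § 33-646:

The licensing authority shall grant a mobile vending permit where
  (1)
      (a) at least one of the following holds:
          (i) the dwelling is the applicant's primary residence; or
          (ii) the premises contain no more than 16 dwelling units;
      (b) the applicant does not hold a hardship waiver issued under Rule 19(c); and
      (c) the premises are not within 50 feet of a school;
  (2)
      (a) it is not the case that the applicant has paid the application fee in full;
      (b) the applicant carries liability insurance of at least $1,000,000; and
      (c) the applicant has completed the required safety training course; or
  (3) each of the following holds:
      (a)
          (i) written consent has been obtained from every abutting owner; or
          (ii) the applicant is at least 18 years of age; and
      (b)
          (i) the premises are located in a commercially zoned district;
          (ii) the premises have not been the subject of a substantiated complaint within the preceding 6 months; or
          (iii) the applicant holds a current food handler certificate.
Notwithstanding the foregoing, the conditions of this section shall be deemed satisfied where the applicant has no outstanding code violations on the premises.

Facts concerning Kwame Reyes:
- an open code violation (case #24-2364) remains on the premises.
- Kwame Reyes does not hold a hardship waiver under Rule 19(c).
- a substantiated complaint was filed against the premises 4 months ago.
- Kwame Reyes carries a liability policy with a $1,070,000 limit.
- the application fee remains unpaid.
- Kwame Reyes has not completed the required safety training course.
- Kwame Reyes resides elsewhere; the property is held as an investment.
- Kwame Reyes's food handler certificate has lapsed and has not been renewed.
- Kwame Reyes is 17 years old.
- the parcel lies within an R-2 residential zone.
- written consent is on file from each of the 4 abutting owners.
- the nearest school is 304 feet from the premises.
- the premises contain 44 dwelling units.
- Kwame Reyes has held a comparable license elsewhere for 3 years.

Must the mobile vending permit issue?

No — denied.

(i) primary residence — not satisfied.
(ii) ≤ 16 units — not satisfied.
(a) = F OR F = false.
(b) not (hardship waiver) — met.
(c) ≥50 ft from school — holds.
(1) = F AND T AND T = false.
(a) not (fee paid) — satisfied.
(b) insurance ≥ $1,000,000 — holds.
(c) safety training — fails.
So (2) is not satisfied (T AND T AND F).
(i) all abutters consent — holds.
(ii) age ≥ 18 — fails.
(a): T OR F → true.
(i) commercially zoned — fails.
(ii) no complaint in 6 mo. — not met.
(iii) food handler cert. — fails.
(b) = F OR F OR F = false.
So (3) is not satisfied (T AND F).
Overall = F OR F OR F = false.
Exception (no code violations) — not satisfied.
Result: main false OR exception false → false.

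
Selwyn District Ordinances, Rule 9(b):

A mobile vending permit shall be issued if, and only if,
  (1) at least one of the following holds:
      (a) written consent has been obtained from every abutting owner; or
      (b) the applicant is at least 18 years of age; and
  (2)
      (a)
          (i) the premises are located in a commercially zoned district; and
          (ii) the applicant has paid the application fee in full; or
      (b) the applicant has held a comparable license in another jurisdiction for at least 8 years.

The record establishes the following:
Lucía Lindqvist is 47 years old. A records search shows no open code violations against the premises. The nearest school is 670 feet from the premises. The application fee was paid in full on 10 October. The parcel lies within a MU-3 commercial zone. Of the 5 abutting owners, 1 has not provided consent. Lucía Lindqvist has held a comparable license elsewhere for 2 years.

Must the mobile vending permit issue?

(a) all abutters consent — not satisfied.
(b) age ≥ 18 — satisfied.
(1) = F OR T = true.
(i) commercially zoned — met.
(ii) fee paid — met.
So (a) is satisfied (T AND T).
(b) prior license ≥ 8 yr — fails.
(2) = T OR F = true.
Overall = T AND T = true.

Yes — granted.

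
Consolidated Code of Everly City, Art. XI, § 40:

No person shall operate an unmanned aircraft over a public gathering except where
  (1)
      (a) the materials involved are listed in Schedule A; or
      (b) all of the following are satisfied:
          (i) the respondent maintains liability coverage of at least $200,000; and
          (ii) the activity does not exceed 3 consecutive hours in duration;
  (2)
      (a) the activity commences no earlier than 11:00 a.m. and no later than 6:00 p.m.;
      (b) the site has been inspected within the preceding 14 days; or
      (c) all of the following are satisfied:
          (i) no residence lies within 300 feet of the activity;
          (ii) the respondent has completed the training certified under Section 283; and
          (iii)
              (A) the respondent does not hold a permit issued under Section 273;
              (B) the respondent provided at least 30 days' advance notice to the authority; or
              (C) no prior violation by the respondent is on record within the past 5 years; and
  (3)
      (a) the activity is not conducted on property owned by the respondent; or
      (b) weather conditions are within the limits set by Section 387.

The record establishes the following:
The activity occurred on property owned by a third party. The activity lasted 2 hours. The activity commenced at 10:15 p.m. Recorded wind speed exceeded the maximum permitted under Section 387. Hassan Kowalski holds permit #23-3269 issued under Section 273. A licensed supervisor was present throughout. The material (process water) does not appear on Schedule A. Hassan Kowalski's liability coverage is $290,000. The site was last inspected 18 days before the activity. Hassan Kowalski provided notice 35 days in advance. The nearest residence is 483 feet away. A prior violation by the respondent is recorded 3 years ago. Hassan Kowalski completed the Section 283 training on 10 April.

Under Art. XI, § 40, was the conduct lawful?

Yes — lawful.

(a) Schedule A material — fails.
(i) coverage ≥ $200,000 — satisfied.
(ii) ≤ 3 hrs duration — holds.
(b) = T AND T = true.
So (1) is satisfied (F OR T).
(a) start within hours — fails.
(b) site inspected — not satisfied.
(i) no residence in 300 ft — satisfied.
(ii) training certified — satisfied.
(A) not (holds permit) — not met.
(B) ≥30 days' notice — met.
(C) no prior violation — not met.
So (iii) is satisfied (F OR T OR F).
So (c) is satisfied (T AND T AND T).
(2): F OR F OR T → true.
(a) not (own property) — holds.
(b) weather ok — fails.
(3): T OR F → true.
Overall: T AND T AND T → true.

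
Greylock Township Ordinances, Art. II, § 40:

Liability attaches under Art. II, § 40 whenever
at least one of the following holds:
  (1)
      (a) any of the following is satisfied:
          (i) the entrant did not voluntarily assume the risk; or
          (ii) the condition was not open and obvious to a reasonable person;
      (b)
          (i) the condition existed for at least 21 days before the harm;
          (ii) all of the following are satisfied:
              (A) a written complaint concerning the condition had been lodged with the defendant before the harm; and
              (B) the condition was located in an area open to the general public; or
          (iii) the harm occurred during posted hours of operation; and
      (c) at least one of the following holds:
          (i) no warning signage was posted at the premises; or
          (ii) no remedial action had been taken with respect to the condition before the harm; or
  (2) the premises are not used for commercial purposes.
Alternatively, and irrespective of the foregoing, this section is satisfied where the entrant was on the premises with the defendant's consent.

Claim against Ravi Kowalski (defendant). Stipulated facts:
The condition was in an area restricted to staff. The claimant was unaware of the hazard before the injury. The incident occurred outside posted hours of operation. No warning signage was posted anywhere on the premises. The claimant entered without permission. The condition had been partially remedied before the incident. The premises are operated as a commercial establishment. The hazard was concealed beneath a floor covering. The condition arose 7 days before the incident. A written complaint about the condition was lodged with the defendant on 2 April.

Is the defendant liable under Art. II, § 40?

(i) no assumed risk — holds.
(ii) not open/obvious — holds.
(a): T OR T → true.
(i) condition ≥21 days old — not met.
(A) complaint lodged — satisfied.
(B) public area — not met.
(ii): T AND F → false.
(iii) during posted hours — not satisfied.
(b): F OR F OR F → false.
(i) no signage posted — satisfied.
(ii) no remedial action — not satisfied.
(c) = T OR F = true.
So (1) is not satisfied (T AND F AND T).
(2) not (commercial use) — not met.
Overall: F OR F → false.
Exception (consent to enter) — not satisfied.
Result: main false OR exception false → false.

No — not liable.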